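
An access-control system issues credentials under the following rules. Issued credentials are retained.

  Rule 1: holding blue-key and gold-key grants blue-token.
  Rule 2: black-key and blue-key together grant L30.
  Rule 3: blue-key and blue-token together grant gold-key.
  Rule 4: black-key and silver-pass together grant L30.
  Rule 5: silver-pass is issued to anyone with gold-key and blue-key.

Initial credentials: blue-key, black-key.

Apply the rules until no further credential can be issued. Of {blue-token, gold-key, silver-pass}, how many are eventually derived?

0

blue-token would need blue-key and gold-key (Rule 1), but gold-key is never granted.
gold-key would need blue-key and blue-token (Rule 3), but blue-token is never granted.
silver-pass would need gold-key and blue-key (Rule 5), but gold-key is never granted.
None of the 3 are reached.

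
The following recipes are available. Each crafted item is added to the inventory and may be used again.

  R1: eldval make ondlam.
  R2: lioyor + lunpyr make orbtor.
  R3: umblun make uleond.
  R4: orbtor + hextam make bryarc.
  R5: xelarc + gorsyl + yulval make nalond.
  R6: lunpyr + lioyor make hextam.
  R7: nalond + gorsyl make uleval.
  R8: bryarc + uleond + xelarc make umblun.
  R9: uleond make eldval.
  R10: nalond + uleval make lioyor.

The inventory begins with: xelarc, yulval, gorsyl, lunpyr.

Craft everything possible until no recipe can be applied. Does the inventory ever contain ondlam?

ondlam would need eldval (R1), but eldval is never obtained.

No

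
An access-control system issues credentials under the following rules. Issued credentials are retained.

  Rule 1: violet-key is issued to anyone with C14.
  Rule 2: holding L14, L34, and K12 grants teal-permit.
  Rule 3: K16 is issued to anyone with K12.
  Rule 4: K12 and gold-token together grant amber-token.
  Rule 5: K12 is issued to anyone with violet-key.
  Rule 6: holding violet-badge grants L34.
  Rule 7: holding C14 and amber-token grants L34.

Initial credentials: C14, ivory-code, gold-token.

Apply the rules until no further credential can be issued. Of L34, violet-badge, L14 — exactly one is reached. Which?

Holding C14 grants violet-key (Rule 1).
Holding violet-key grants K12 (Rule 5).
Holding K12 and gold-token grants amber-token (Rule 4).
Holding C14 and amber-token grants L34 (Rule 7).
No rule produces violet-badge, and it is not given. No rule produces L14, and it is not given.

L34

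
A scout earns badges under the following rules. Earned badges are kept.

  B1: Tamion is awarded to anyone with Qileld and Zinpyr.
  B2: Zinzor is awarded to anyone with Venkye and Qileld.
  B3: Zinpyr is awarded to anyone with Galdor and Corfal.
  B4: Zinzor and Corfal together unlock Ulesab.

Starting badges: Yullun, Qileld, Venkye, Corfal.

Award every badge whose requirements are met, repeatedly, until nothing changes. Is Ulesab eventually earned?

With Venkye and Qileld, Zinzor is earned (B2).
With Zinzor and Corfal, Ulesab is earned (B4).

Yes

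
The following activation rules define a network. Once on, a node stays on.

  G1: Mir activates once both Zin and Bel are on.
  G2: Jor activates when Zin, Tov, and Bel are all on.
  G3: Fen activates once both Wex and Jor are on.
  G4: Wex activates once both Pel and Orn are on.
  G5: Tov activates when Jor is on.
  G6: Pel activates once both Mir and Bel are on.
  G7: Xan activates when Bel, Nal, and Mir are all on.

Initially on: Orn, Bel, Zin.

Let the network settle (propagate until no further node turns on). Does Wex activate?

Yes

Zin and Bel are on, so Mir activates (G1).
Mir and Bel are on, so Pel activates (G6).
Pel and Orn are on, so Wex activates (G4).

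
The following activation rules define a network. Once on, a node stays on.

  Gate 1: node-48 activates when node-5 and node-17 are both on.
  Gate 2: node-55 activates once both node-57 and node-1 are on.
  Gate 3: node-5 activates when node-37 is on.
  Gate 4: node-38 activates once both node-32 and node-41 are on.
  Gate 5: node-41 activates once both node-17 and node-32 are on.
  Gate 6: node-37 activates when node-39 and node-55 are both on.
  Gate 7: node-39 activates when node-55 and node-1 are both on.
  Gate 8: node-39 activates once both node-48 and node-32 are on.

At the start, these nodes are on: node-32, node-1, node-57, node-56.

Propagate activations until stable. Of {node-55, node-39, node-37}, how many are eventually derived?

3

node-57 and node-1 are on, so node-55 activates (Gate 2).
node-55 and node-1 are on, so node-39 activates (Gate 7).
node-39 and node-55 are on, so node-37 activates (Gate 6).
node-55: reached.
node-39: reached.
node-37: reached.
All 3 are reached.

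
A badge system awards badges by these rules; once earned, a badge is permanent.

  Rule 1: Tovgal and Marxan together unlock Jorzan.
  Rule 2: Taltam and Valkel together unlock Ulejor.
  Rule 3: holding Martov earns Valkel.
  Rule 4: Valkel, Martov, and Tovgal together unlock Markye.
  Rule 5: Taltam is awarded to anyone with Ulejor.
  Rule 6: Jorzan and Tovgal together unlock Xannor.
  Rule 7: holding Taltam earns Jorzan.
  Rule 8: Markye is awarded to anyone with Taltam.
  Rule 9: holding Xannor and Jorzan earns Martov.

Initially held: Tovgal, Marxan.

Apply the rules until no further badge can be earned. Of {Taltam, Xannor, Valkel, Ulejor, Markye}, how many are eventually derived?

3

With Tovgal and Marxan, Jorzan is earned (Rule 1).
With Jorzan and Tovgal, Xannor is earned (Rule 6).
With Xannor and Jorzan, Martov is earned (Rule 9).
With Martov, Valkel is earned (Rule 3).
With Valkel, Martov, and Tovgal, Markye is earned (Rule 4).
Taltam would need Ulejor (Rule 5), but Ulejor is never earned.
Xannor: reached.
Valkel: reached.
Ulejor would need Taltam and Valkel (Rule 2), but Taltam is never earned.
Markye: reached.
Reached: Xannor, Valkel, and Markye — 3 of the 5.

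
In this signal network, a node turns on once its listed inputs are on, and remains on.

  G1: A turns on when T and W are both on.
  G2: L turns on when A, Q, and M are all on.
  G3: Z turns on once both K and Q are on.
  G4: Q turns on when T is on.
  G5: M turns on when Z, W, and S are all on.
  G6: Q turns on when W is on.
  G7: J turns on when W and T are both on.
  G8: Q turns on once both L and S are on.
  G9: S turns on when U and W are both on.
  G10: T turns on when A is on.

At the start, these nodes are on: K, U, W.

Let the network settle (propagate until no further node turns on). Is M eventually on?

Yes

G9: U and W on → S on.
W is on, so Q turns on (G6).
G3: K and Q on → Z on.
G5: Z, W, and S on → M on.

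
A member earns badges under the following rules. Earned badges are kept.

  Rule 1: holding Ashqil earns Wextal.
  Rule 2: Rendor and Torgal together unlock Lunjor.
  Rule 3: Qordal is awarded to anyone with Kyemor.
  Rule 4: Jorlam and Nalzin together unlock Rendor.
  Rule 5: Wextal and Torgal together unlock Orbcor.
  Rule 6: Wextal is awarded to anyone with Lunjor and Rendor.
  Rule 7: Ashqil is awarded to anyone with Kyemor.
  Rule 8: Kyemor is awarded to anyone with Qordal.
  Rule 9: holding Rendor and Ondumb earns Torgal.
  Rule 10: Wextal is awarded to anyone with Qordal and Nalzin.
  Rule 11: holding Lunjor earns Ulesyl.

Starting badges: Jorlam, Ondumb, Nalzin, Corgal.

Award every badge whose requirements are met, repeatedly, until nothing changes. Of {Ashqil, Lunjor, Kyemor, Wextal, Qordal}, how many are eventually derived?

With Jorlam and Nalzin, Rendor is earned (Rule 4).
With Rendor and Ondumb, Torgal is earned (Rule 9).
With Rendor and Torgal, Lunjor is earned (Rule 2).
With Lunjor and Rendor, Wextal is earned (Rule 6).
Ashqil would need Kyemor (Rule 7), but Kyemor is never earned.
Lunjor: reached.
Kyemor would need Qordal (Rule 8), but Qordal is never earned.
Wextal: reached.
Qordal would need Kyemor (Rule 3), but Kyemor is never earned.
Reached: Lunjor and Wextal — 2 of the 5.

2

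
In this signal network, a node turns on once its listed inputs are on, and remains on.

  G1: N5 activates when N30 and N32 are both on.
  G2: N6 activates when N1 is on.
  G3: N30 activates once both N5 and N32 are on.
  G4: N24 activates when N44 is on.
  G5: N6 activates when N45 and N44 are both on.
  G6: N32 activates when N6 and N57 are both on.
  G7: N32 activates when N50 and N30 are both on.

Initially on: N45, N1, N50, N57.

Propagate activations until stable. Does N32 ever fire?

Yes

N1 is on, so N6 activates (G2).
N6 and N57 are on, so N32 activates (G6).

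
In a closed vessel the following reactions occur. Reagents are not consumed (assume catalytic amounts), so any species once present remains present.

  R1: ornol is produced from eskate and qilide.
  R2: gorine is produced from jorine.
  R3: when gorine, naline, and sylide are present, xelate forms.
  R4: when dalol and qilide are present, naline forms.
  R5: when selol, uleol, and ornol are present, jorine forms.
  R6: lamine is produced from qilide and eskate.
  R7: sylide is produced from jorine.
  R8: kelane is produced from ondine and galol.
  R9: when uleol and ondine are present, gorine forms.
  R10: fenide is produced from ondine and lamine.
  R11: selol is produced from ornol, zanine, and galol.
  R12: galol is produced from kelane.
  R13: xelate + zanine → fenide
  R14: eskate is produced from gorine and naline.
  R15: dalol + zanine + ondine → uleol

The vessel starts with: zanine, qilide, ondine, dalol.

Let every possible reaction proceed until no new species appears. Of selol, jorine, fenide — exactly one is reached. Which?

fenide

dalol, zanine, and ondine present → uleol forms (R15).
dalol and qilide present → naline forms (R4).
uleol and ondine present → gorine forms (R9).
gorine and naline present → eskate forms (R14).
qilide and eskate present → lamine forms (R6).
ondine and lamine present → fenide forms (R10).
jorine would need selol, uleol, and ornol (R5), but selol never forms. selol would need ornol, zanine, and galol (R11), but galol never forms.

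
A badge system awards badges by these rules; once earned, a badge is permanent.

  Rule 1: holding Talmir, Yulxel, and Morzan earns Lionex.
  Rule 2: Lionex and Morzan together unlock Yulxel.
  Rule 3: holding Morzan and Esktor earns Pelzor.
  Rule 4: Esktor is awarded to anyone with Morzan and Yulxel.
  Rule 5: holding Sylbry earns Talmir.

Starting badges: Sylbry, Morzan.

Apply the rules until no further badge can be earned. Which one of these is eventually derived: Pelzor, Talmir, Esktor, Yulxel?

Talmir

With Sylbry, Talmir is earned (Rule 5).
Esktor would need Morzan and Yulxel (Rule 4), but Yulxel is never earned. Yulxel would need Lionex and Morzan (Rule 2), but Lionex is never earned. Pelzor would need Morzan and Esktor (Rule 3), but Esktor is never earned.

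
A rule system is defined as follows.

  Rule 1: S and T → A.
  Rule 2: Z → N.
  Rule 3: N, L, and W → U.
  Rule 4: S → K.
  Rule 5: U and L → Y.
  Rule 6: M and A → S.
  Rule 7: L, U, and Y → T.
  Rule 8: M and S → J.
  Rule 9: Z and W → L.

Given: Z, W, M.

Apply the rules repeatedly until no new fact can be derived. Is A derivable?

A would need S and T (Rule 1), but S is never established.

No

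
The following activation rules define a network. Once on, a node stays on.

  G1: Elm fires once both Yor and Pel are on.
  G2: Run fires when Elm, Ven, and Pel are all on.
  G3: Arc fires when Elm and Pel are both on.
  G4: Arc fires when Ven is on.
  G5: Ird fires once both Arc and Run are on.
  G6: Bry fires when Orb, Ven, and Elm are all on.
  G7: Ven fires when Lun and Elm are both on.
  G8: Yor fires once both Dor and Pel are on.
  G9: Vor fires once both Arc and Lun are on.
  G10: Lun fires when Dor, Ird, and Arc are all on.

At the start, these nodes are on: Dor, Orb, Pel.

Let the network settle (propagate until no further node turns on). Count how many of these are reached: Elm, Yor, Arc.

Dor and Pel are on, so Yor fires (G8).
G1: Yor and Pel on → Elm on.
G3: Elm and Pel on → Arc on.
Elm: reached.
Yor: reached.
Arc: reached.
All 3 are reached.

3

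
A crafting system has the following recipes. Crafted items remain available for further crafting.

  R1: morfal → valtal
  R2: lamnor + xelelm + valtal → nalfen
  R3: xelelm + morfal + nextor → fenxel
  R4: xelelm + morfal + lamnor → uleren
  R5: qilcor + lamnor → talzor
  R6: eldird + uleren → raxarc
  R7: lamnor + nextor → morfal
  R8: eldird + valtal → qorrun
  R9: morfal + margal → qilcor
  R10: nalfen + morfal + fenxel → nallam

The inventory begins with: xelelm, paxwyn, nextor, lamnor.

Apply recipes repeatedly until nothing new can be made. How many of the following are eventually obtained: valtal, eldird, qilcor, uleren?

lamnor + nextor → morfal (R7).
xelelm + morfal + lamnor → uleren (R4).
Using R1, morfal makes valtal.
valtal: reached.
No rule produces eldird, and it is not given.
qilcor would need morfal and margal (R9), but margal is never obtained.
uleren: reached.
Reached: valtal and uleren — 2 of the 4.

2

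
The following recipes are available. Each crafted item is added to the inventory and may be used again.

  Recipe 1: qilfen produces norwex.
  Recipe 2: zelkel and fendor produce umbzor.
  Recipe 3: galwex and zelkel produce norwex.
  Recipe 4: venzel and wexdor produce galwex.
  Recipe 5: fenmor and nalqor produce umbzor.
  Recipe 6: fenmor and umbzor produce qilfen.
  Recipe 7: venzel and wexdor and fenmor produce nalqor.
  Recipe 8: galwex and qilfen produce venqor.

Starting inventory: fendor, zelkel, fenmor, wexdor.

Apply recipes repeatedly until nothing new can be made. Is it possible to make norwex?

Yes

zelkel and fendor → umbzor (Recipe 2).
Using Recipe 6, fenmor and umbzor make qilfen.
Using Recipe 1, qilfen makes norwex.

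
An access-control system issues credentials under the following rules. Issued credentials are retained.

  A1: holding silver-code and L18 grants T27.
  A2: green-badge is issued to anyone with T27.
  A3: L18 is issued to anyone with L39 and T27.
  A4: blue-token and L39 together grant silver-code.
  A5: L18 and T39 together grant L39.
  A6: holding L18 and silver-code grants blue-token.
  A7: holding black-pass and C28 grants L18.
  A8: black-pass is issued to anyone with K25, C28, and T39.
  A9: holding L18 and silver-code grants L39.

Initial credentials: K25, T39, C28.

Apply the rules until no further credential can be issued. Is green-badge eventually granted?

No

green-badge would need T27 (A2), but T27 is never granted.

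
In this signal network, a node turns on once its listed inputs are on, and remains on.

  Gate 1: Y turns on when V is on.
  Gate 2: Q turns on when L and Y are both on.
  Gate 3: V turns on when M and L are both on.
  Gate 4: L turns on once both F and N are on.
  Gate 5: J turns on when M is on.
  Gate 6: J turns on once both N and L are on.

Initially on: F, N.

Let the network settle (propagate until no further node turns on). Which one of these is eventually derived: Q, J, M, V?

J

F and N are on, so L turns on (Gate 4).
Gate 6: N and L on → J on.
No rule produces M, and it is not given. V would need M and L (Gate 3), but M never turns on. Q would need L and Y (Gate 2), but Y never turns on.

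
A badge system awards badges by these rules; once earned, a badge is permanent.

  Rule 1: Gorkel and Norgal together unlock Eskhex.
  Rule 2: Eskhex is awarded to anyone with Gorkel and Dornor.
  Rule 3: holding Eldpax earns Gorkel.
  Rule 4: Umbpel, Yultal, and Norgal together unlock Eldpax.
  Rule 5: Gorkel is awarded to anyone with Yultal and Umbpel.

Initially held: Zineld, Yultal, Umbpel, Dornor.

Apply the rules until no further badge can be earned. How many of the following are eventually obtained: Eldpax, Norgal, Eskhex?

With Yultal and Umbpel, Gorkel is earned (Rule 5).
With Gorkel and Dornor, Eskhex is earned (Rule 2).
Eldpax would need Umbpel, Yultal, and Norgal (Rule 4), but Norgal is never earned.
No rule produces Norgal, and it is not given.
Eskhex: reached.
Reached: Eskhex — 1 of the 3.

1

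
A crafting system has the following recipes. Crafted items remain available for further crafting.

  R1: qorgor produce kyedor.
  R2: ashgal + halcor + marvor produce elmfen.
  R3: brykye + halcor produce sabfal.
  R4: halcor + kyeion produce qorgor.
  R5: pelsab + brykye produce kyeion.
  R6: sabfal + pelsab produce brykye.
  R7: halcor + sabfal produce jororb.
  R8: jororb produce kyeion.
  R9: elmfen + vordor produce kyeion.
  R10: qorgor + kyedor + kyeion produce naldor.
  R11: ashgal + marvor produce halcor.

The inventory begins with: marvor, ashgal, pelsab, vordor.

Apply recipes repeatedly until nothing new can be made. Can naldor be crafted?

Using R11, ashgal and marvor make halcor.
Using R2, ashgal, halcor, and marvor make elmfen.
elmfen + vordor → kyeion (R9).
Using R4, halcor and kyeion make qorgor.
Using R1, qorgor makes kyedor.
Using R10, qorgor, kyedor, and kyeion make naldor.

Yes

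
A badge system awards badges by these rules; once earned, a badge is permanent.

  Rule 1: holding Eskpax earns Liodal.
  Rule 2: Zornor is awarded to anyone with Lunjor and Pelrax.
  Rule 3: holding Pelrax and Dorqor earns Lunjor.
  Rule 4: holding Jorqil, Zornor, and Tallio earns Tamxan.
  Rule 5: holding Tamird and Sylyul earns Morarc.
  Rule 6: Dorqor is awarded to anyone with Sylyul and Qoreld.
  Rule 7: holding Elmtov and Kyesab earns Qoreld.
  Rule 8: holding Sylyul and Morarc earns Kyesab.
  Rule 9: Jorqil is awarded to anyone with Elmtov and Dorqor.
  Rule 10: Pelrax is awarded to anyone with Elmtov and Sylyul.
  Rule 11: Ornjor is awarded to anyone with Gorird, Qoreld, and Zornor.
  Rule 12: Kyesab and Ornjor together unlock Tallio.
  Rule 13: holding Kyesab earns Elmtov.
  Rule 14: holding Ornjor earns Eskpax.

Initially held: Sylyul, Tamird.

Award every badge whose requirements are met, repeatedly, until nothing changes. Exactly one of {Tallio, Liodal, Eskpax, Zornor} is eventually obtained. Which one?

With Tamird and Sylyul, Morarc is earned (Rule 5).
With Sylyul and Morarc, Kyesab is earned (Rule 8).
With Kyesab, Elmtov is earned (Rule 13).
With Elmtov and Sylyul, Pelrax is earned (Rule 10).
With Elmtov and Kyesab, Qoreld is earned (Rule 7).
With Sylyul and Qoreld, Dorqor is earned (Rule 6).
With Pelrax and Dorqor, Lunjor is earned (Rule 3).
With Lunjor and Pelrax, Zornor is earned (Rule 2).
Liodal would need Eskpax (Rule 1), but Eskpax is never earned. Tallio would need Kyesab and Ornjor (Rule 12), but Ornjor is never earned. Eskpax would need Ornjor (Rule 14), but Ornjor is never earned.

Zornor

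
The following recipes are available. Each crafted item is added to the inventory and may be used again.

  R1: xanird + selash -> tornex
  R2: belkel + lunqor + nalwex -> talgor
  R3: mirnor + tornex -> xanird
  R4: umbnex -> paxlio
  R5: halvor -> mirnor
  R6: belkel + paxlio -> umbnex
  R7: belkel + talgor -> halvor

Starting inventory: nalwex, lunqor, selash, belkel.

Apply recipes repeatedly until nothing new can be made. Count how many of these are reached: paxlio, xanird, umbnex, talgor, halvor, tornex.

2

belkel + lunqor + nalwex -> talgor (R2).
Using R7, belkel and talgor make halvor.
paxlio would need umbnex (R4), but umbnex is never obtained.
xanird would need mirnor and tornex (R3), but tornex is never obtained.
umbnex would need belkel and paxlio (R6), but paxlio is never obtained.
talgor: reached.
halvor: reached.
tornex would need xanird and selash (R1), but xanird is never obtained.
Reached: talgor and halvor — 2 of the 6.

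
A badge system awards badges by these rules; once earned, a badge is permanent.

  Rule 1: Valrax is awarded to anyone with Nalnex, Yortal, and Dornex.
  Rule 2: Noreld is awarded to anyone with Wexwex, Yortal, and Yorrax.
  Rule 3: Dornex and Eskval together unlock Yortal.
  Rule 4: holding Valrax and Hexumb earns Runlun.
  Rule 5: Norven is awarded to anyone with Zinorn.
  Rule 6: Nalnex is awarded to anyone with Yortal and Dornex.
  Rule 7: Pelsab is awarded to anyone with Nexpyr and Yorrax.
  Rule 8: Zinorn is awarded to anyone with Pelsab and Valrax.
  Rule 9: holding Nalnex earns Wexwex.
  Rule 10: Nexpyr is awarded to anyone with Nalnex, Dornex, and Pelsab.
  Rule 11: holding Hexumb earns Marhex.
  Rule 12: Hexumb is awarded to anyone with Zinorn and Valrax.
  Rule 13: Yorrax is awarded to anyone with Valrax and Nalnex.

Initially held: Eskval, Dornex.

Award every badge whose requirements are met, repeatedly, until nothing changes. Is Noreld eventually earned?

Yes

With Dornex and Eskval, Yortal is earned (Rule 3).
With Yortal and Dornex, Nalnex is earned (Rule 6).
With Nalnex, Yortal, and Dornex, Valrax is earned (Rule 1).
With Nalnex, Wexwex is earned (Rule 9).
With Valrax and Nalnex, Yorrax is earned (Rule 13).
With Wexwex, Yortal, and Yorrax, Noreld is earned (Rule 2).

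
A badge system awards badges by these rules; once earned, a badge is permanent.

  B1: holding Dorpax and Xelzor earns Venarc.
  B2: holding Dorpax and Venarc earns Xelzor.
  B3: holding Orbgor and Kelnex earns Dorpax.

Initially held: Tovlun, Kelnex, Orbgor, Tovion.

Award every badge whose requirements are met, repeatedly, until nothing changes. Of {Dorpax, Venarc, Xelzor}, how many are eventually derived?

1

With Orbgor and Kelnex, Dorpax is earned (B3).
Dorpax: reached.
Venarc would need Dorpax and Xelzor (B1), but Xelzor is never earned.
Xelzor would need Dorpax and Venarc (B2), but Venarc is never earned.
Reached: Dorpax — 1 of the 3.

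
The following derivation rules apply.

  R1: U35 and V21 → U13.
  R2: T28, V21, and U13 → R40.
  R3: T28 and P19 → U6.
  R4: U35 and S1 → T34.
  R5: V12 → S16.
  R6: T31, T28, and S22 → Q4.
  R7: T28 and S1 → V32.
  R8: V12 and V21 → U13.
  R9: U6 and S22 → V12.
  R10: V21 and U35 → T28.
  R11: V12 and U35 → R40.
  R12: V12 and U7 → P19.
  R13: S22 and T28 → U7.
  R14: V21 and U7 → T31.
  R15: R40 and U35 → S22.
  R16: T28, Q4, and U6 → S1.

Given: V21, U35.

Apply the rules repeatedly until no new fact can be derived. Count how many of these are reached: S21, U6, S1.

0

No rule produces S21, and it is not given.
U6 would need T28 and P19 (R3), but P19 is never established.
S1 would need T28, Q4, and U6 (R16), but U6 is never established.
None of the 3 are reached.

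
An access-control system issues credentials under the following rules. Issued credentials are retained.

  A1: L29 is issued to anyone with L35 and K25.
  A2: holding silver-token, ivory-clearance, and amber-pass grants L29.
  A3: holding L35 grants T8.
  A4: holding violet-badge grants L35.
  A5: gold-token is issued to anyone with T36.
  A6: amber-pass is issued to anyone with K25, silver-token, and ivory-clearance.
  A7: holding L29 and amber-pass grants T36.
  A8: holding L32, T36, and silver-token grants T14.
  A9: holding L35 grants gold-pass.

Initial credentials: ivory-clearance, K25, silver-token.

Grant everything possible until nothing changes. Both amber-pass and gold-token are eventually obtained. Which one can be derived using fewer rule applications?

amber-pass

amber-pass: Holding K25, silver-token, and ivory-clearance grants amber-pass (A6). [1 rule application]
gold-token: Holding K25, silver-token, and ivory-clearance grants amber-pass (A6). Holding silver-token, ivory-clearance, and amber-pass grants L29 (A2). Holding L29 and amber-pass grants T36 (A7). Holding T36 grants gold-token (A5). [4 rule applications]
amber-pass needs fewer.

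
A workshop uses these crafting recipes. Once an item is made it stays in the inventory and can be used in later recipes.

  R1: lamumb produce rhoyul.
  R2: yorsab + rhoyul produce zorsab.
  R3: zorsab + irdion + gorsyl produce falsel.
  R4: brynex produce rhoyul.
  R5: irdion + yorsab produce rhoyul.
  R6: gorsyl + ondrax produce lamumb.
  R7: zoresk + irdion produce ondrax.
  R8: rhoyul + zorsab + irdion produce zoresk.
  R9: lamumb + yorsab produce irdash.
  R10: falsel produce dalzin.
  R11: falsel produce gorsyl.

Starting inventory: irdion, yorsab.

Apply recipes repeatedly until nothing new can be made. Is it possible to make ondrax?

Yes

Using R5, irdion and yorsab make rhoyul.
Using R2, yorsab and rhoyul make zorsab.
rhoyul + zorsab + irdion → zoresk (R8).
zoresk + irdion → ondrax (R7).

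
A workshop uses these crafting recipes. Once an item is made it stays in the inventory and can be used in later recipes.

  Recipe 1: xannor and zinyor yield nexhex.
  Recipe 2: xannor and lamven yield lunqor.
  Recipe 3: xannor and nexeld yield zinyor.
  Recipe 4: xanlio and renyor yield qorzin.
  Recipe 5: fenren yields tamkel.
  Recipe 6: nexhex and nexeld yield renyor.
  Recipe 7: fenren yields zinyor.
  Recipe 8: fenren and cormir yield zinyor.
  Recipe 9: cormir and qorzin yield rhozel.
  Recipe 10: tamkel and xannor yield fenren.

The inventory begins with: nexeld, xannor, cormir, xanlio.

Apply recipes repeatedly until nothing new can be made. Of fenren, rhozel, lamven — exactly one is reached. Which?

rhozel

Using Recipe 3, xannor and nexeld make zinyor.
Using Recipe 1, xannor and zinyor make nexhex.
Using Recipe 6, nexhex and nexeld make renyor.
Using Recipe 4, xanlio and renyor make qorzin.
Using Recipe 9, cormir and qorzin make rhozel.
No rule produces lamven, and it is not given. fenren would need tamkel and xannor (Recipe 10), but tamkel is never obtained.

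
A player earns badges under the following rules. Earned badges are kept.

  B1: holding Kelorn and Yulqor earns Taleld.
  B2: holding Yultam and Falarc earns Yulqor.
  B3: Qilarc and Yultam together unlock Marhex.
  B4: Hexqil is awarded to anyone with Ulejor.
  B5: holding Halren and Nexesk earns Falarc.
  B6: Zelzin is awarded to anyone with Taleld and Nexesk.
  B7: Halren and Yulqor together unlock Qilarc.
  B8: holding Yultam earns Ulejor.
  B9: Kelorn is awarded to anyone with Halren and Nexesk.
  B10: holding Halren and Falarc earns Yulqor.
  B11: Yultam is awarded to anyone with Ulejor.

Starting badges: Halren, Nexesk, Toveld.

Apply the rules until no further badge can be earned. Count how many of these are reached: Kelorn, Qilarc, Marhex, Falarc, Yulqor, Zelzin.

5

With Halren and Nexesk, Kelorn is earned (B9).
With Halren and Nexesk, Falarc is earned (B5).
With Halren and Falarc, Yulqor is earned (B10).
With Halren and Yulqor, Qilarc is earned (B7).
With Kelorn and Yulqor, Taleld is earned (B1).
With Taleld and Nexesk, Zelzin is earned (B6).
Kelorn: reached.
Qilarc: reached.
Marhex would need Qilarc and Yultam (B3), but Yultam is never earned.
Falarc: reached.
Yulqor: reached.
Zelzin: reached.
Reached: Kelorn, Qilarc, Falarc, Yulqor, and Zelzin — 5 of the 6.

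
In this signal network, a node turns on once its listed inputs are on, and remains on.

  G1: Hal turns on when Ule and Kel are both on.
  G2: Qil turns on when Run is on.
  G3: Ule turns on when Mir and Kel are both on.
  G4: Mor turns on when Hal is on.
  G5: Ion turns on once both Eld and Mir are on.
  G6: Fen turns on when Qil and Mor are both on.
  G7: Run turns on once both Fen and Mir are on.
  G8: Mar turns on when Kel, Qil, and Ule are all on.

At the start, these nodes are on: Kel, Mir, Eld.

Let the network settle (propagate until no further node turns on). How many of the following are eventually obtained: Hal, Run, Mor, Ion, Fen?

Eld and Mir are on, so Ion turns on (G5).
G3: Mir and Kel on → Ule on.
Ule and Kel are on, so Hal turns on (G1).
G4: Hal on → Mor on.
Hal: reached.
Run would need Fen and Mir (G7), but Fen never turns on.
Mor: reached.
Ion: reached.
Fen would need Qil and Mor (G6), but Qil never turns on.
Reached: Hal, Mor, and Ion — 3 of the 5.

3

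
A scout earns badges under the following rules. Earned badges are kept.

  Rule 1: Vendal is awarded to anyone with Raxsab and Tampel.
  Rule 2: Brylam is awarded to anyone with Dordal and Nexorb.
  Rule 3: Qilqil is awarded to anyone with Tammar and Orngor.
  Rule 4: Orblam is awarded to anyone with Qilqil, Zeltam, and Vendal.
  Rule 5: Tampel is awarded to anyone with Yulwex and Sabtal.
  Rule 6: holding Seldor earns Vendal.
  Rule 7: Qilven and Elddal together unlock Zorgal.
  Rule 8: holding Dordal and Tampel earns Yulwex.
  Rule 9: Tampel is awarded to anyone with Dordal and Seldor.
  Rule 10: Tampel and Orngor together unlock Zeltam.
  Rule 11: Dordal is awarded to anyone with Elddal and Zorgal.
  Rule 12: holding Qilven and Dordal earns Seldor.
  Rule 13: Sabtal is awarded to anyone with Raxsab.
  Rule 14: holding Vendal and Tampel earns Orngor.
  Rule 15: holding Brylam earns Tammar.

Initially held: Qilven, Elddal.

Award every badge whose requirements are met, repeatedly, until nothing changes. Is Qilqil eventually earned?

Qilqil would need Tammar and Orngor (Rule 3), but Tammar is never earned.

No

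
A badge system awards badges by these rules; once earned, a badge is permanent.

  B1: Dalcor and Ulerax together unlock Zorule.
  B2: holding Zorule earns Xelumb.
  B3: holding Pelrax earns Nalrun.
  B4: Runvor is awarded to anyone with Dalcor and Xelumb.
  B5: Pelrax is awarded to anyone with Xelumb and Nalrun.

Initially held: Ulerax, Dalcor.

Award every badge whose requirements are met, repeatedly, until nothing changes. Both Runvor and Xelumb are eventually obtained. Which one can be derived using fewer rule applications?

Xelumb

Xelumb: With Dalcor and Ulerax, Zorule is earned (B1). With Zorule, Xelumb is earned (B2). [2 rule applications]
Runvor: With Dalcor and Ulerax, Zorule is earned (B1). With Zorule, Xelumb is earned (B2). With Dalcor and Xelumb, Runvor is earned (B4). [3 rule applications]
Xelumb needs fewer.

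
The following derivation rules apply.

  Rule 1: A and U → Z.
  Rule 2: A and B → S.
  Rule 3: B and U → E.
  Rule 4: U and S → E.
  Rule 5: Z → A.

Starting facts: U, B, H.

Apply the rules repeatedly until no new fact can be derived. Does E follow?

Yes

B and U hold, so E follows (Rule 3).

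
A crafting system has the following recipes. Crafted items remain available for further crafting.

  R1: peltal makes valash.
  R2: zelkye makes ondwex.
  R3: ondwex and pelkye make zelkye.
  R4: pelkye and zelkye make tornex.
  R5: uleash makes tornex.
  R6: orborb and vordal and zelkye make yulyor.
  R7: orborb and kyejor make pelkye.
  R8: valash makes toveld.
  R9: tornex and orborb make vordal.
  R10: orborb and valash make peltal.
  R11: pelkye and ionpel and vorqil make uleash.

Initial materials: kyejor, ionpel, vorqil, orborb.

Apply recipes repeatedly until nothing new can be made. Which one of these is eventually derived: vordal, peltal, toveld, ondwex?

vordal

Using R7, orborb and kyejor make pelkye.
pelkye and ionpel and vorqil → uleash (R11).
Using R5, uleash makes tornex.
tornex and orborb → vordal (R9).
peltal would need orborb and valash (R10), but valash is never obtained. toveld would need valash (R8), but valash is never obtained. ondwex would need zelkye (R2), but zelkye is never obtained.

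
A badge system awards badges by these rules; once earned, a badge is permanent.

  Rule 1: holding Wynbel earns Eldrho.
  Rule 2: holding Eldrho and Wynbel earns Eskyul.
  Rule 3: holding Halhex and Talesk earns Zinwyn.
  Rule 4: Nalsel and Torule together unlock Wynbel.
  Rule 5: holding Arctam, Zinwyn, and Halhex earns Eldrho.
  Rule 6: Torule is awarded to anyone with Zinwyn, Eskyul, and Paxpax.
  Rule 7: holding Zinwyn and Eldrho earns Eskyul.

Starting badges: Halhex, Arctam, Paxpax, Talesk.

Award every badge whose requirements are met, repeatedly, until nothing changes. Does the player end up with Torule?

Yes

With Halhex and Talesk, Zinwyn is earned (Rule 3).
With Arctam, Zinwyn, and Halhex, Eldrho is earned (Rule 5).
With Zinwyn and Eldrho, Eskyul is earned (Rule 7).
With Zinwyn, Eskyul, and Paxpax, Torule is earned (Rule 6).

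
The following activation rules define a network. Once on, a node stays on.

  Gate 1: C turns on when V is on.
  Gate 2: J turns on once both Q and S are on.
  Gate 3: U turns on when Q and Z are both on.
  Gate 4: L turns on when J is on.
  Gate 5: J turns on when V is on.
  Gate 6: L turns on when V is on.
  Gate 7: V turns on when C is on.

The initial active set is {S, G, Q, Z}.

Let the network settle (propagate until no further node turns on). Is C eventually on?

No

C would need V (Gate 1), but V never turns on.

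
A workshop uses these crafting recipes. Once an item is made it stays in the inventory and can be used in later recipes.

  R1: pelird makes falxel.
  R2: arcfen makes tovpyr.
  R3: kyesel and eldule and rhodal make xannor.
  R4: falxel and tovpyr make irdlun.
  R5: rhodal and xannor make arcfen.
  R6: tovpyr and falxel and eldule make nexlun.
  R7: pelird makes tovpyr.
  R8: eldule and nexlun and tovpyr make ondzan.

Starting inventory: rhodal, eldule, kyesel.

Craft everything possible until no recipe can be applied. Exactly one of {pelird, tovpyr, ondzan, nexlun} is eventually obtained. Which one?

tovpyr

Using R3, kyesel, eldule, and rhodal make xannor.
Using R5, rhodal and xannor make arcfen.
Using R2, arcfen makes tovpyr.
No rule produces pelird, and it is not given. ondzan would need eldule, nexlun, and tovpyr (R8), but nexlun is never obtained. nexlun would need tovpyr, falxel, and eldule (R6), but falxel is never obtained.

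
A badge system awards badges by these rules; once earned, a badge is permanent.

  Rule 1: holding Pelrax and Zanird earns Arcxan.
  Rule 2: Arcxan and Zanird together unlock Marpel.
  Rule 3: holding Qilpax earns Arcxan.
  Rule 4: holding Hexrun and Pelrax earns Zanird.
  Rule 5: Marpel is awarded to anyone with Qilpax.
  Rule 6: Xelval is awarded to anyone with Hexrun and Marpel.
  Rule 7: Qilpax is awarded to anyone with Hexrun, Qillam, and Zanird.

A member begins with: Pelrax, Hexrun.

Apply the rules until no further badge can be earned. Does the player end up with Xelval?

With Hexrun and Pelrax, Zanird is earned (Rule 4).
With Pelrax and Zanird, Arcxan is earned (Rule 1).
With Arcxan and Zanird, Marpel is earned (Rule 2).
With Hexrun and Marpel, Xelval is earned (Rule 6).

Yes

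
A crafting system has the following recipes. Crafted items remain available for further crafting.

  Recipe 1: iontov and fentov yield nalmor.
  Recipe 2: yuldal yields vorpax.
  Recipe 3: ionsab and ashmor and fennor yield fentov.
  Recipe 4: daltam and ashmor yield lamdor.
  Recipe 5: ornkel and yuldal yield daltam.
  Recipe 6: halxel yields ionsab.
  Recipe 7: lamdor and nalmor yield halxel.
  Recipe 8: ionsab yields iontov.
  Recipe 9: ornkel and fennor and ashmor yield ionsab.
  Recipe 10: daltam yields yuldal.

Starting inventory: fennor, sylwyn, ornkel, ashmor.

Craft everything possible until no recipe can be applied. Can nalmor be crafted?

ornkel and fennor and ashmor → ionsab (Recipe 9).
ionsab → iontov (Recipe 8).
Using Recipe 3, ionsab, ashmor, and fennor make fentov.
iontov and fentov → nalmor (Recipe 1).

Yes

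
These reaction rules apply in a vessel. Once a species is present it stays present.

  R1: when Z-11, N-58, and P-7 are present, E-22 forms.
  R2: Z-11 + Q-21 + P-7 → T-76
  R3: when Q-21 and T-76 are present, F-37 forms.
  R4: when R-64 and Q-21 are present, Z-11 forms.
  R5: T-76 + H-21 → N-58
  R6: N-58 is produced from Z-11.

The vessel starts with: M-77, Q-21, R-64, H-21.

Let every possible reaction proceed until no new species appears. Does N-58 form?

Yes

R-64 and Q-21 present → Z-11 forms (R4).
Z-11 present → N-58 forms (R6).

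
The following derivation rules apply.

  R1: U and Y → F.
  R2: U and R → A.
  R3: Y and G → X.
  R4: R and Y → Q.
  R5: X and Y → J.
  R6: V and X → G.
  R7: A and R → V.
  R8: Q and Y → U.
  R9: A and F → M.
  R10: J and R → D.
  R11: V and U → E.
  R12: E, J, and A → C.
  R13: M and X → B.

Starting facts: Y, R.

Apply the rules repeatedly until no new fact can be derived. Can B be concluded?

No

B would need M and X (R13), but X is never established.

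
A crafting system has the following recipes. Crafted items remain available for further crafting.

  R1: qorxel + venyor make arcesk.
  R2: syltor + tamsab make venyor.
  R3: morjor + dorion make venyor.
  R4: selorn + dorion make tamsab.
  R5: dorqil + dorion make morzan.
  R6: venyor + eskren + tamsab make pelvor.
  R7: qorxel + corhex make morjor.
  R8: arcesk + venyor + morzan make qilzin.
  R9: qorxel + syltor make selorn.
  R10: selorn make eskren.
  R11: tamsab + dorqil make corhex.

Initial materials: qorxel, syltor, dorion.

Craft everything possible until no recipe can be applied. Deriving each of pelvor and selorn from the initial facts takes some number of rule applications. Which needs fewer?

selorn

selorn: Using R9, qorxel and syltor make selorn. [1 rule application]
pelvor: qorxel + syltor → selorn (R9). selorn → eskren (R10). selorn + dorion → tamsab (R4). syltor + tamsab → venyor (R2). Using R6, venyor, eskren, and tamsab make pelvor. [5 rule applications]
selorn needs fewer.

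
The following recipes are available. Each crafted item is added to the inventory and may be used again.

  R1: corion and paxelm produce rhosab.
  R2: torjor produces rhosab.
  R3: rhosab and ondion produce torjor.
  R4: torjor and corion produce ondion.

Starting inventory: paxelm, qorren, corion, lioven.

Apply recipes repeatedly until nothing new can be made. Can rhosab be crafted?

corion and paxelm → rhosab (R1).

Yes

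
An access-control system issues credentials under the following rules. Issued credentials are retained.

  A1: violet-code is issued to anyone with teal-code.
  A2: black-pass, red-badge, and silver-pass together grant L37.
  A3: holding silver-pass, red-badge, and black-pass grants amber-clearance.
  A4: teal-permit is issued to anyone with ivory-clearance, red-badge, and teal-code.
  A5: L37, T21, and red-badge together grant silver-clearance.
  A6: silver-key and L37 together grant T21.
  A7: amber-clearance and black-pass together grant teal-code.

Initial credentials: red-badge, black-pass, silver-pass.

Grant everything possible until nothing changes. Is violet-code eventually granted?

Yes

Holding silver-pass, red-badge, and black-pass grants amber-clearance (A3).
Holding amber-clearance and black-pass grants teal-code (A7).
Holding teal-code grants violet-code (A1).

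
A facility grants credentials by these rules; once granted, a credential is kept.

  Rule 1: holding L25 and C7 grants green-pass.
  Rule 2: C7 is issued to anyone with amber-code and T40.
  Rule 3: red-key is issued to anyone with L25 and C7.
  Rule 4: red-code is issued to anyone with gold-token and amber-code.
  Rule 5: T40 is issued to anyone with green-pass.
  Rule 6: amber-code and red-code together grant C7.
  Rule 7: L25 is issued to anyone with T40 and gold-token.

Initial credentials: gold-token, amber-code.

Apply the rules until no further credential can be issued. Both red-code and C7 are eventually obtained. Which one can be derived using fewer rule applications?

red-code: Holding gold-token and amber-code grants red-code (Rule 4). [1 rule application]
C7: Holding gold-token and amber-code grants red-code (Rule 4). Holding amber-code and red-code grants C7 (Rule 6). [2 rule applications]
red-code needs fewer.

red-code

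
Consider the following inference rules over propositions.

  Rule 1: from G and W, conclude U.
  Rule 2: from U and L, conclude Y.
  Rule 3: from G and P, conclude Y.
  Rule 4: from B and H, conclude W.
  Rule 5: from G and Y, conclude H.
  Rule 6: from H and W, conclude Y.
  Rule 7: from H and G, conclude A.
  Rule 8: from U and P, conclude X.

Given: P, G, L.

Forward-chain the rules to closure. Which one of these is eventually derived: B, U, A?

A

From G and P, Rule 3 gives Y.
G and Y hold, so H follows (Rule 5).
H and G hold, so A follows (Rule 7).
No rule produces B, and it is not given. U would need G and W (Rule 1), but W is never established.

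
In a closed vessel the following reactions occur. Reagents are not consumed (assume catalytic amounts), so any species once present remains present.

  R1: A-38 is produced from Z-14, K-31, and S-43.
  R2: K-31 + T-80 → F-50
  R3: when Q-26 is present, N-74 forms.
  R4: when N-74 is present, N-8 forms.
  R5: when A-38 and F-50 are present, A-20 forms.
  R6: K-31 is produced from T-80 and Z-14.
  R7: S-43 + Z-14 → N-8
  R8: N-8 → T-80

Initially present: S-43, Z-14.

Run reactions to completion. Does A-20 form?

Yes

S-43 and Z-14 present → N-8 forms (R7).
N-8 present → T-80 forms (R8).
T-80 and Z-14 present → K-31 forms (R6).
Z-14, K-31, and S-43 present → A-38 forms (R1).
K-31 and T-80 present → F-50 forms (R2).
A-38 and F-50 present → A-20 forms (R5).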